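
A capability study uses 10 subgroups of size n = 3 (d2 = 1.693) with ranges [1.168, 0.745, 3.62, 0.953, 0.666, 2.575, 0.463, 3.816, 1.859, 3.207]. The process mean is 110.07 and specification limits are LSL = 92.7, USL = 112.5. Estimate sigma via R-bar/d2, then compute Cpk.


R_bar = (1.168 + 0.745 + 3.62 + 0.953 + 0.666 + 2.575 + 0.463 + 3.816 + 1.859 + 3.207) / 10 = 1.9072
sigma = R_bar / d2 = 1.9072 / 1.693 = 1.126521
Cp = (USL - LSL)/(6*sigma) = (112.5 - 92.7)/(6*1.126521) = 2.9294
Cpu = (112.5 - 110.07)/(3*1.126521) = 0.7190
Cpl = (110.07 - 92.7)/(3*1.126521) = 5.1397
Cpk = min(Cpu, Cpl) = 0.7190

0.7190


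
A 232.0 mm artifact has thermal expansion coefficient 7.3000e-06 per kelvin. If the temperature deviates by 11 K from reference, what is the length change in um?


dL = L * alpha * dT
= 232.0 * 7.3000e-06 * 11
= 0.0186296 mm
dL_um = 0.0186296 * 1000 = 18.6296 um

18.6296


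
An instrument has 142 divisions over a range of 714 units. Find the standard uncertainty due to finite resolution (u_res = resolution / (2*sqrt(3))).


resolution = range / divisions
resolution = 714 / 142 = 5.028169
u_res = resolution / (2*sqrt(3))
u_res = 5.028169 / 3.4641016
u_res = 1.4515

1.4515


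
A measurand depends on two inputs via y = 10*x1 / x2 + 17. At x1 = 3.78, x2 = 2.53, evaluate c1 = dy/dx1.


y = 10*x1 / x2 + 17
dy/dx1 = 10/x2
Evaluate at x2 = 2.53: c1 = 10 / 2.53
c1 = 3.9526

3.9526


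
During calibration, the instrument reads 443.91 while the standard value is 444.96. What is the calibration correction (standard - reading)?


Correction = standard - reading
= 444.96 - 443.91
= 1.0500

1.0500


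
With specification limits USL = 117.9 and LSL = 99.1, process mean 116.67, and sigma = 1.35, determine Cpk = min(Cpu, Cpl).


Cpu = (USL - mean) / (3*sigma) = (117.9 - 116.67) / (3*1.35) = 0.3037
Cpl = (mean - LSL) / (3*sigma) = (116.67 - 99.1) / (3*1.35) = 4.3383
Cpk = min(Cpu, Cpl) = 0.3037

0.3037


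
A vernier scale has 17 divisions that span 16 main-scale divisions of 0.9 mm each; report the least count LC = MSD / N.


LC = MSD / n_div
= 0.9 / 17
= 0.0529

0.0529


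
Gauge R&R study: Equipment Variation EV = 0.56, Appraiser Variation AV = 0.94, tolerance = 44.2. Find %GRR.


GRR = sqrt(EV^2 + AV^2) = sqrt(0.56^2 + 0.94^2) = 1.0941663
%GRR = GRR / tol * 100 = 1.0941663 / 44.2 * 100
%GRR = 2.4755

2.4755


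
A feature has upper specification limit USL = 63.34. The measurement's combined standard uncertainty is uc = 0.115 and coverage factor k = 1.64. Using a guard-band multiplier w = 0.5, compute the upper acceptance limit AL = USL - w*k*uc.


U = k * uc = 1.64 * 0.115 = 0.1886
guard band g = w * U = 0.5 * 0.1886 = 0.0943
AL = USL - g = 63.34 - 0.0943
AL = 63.2457

63.2457


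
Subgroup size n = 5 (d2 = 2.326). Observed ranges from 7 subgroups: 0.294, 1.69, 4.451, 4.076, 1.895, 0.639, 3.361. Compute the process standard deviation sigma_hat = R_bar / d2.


R_bar = (0.294 + 1.69 + 4.451 + 4.076 + 1.895 + 0.639 + 3.361) / 7
R_bar = 16.406 / 7 = 2.3437143
sigma_hat = R_bar / d2 = 2.3437143 / 2.326 = 1.0076

1.0076


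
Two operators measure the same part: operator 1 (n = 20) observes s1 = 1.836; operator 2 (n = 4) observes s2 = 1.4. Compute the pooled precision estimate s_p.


s_p = sqrt(((n1-1)*s1^2 + (n2-1)*s2^2) / (n1+n2-2))
numerator = (20-1)*1.836^2 + (4-1)*1.4^2 = 64.047024 + 5.88 = 69.927024
denominator = 20 + 4 - 2 = 22
s_p^2 = 69.927024 / 22 = 3.1785011
s_p = sqrt(3.1785011) = 1.7828

1.7828


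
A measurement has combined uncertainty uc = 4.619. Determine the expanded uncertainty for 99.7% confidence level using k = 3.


U = k * uc
U = 3 * 4.619
U = 13.8570

13.8570


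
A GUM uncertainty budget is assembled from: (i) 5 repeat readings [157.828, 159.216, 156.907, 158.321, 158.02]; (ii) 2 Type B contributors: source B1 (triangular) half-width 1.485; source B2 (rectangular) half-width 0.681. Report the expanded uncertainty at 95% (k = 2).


mean = (157.828 + 159.216 + 156.907 + 158.321 + 158.02) / 5 = 158.0584
s = sqrt(sum((x - mean)^2)/(n-1)) = 0.83505647
u_A = s / sqrt(n) = 0.83505647 / sqrt(5) = 0.37344861
u_B1 = 1.485 / sqrt(6) = 0.60624871
u_B2 = 0.681 / sqrt(3) = 0.39317553
uc = sqrt(0.37344861^2 + 0.60624871^2 + 0.39317553^2) = 0.81338082
U = k * uc = 2 * 0.81338082
U = 1.6268

1.6268


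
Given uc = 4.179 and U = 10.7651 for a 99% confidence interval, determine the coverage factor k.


k = U / uc
k = 10.7651 / 4.179
k = 2.576

2.576


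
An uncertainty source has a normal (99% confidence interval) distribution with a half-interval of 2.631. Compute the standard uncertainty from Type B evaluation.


u_B = half_width / 2.576
u_B = 2.631 / 2.576
u_B = 1.0214

1.0214


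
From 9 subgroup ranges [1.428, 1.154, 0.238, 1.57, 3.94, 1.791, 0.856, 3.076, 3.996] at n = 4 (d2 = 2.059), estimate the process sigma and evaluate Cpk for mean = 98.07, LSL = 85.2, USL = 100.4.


R_bar = (1.428 + 1.154 + 0.238 + 1.57 + 3.94 + 1.791 + 0.856 + 3.076 + 3.996) / 9 = 2.0054444
sigma = R_bar / d2 = 2.0054444 / 2.059 = 0.97398951
Cp = (USL - LSL)/(6*sigma) = (100.4 - 85.2)/(6*0.97398951) = 2.6010
Cpu = (100.4 - 98.07)/(3*0.97398951) = 0.7974
Cpl = (98.07 - 85.2)/(3*0.97398951) = 4.4046
Cpk = min(Cpu, Cpl) = 0.7974

0.7974


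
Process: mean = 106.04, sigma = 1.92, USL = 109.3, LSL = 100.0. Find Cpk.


Cpu = (USL - mean) / (3*sigma) = (109.3 - 106.04) / (3*1.92) = 0.5660
Cpl = (mean - LSL) / (3*sigma) = (106.04 - 100.0) / (3*1.92) = 1.0486
Cpk = min(Cpu, Cpl) = 0.5660

0.5660


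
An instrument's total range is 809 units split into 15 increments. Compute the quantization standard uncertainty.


resolution = range / divisions
resolution = 809 / 15 = 53.933333
u_res = resolution / (2*sqrt(3))
u_res = 53.933333 / 3.4641016
u_res = 15.5692

15.5692


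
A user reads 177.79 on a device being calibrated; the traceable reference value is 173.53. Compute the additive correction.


Correction = standard - reading
= 173.53 - 177.79
= -4.2600

-4.2600


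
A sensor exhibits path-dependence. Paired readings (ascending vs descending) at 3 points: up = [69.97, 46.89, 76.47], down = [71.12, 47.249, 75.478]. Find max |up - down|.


|69.97 - 71.12| = 1.1500
|46.89 - 47.249| = 0.3590
|76.47 - 75.478| = 0.9920
hysteresis = max(diffs) = 1.1500

1.1500


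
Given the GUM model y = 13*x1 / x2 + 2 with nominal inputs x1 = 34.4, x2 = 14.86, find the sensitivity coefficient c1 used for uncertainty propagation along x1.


y = 13*x1 / x2 + 2
dy/dx1 = 13/x2
Evaluate at x2 = 14.86: c1 = 13 / 14.86
c1 = 0.8748

0.8748


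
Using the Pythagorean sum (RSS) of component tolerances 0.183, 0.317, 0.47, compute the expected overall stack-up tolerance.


RSS = sqrt(0.183^2 + 0.317^2 + 0.47^2)
= sqrt(0.354878)
= 0.5957

0.5957


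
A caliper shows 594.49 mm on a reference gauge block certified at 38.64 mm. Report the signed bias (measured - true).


Systematic error = measured - true
= 594.49 - 38.64
= 555.8500

555.8500


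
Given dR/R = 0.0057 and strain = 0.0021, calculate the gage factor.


GF = (dR/R) / epsilon
= 0.0057 / 0.0021
= 2.7143

2.7143


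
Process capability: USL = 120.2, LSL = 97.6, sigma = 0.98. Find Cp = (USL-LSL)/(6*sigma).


Cp = (USL - LSL) / (6 * sigma)
= (120.2 - 97.6) / (6 * 0.98)
= 22.6000 / 5.8800
= 3.8435

3.8435


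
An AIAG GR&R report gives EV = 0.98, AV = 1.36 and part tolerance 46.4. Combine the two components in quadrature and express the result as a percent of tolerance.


GRR = sqrt(EV^2 + AV^2) = sqrt(0.98^2 + 1.36^2) = 1.6763055
%GRR = GRR / tol * 100 = 1.6763055 / 46.4 * 100
%GRR = 3.6127

3.6127


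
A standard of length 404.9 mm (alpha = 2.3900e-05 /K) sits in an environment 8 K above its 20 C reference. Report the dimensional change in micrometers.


dL = L * alpha * dT
= 404.9 * 2.3900e-05 * 8
= 0.0774169 mm
dL_um = 0.0774169 * 1000 = 77.4169 um

77.4169


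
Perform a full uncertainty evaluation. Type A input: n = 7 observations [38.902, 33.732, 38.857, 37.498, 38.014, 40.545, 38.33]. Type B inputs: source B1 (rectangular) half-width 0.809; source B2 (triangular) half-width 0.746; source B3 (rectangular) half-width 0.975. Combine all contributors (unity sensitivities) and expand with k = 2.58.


mean = (38.902 + 33.732 + 38.857 + 37.498 + 38.014 + 40.545 + 38.33) / 7 = 37.98257143
s = sqrt(sum((x - mean)^2)/(n-1)) = 2.1055433
u_A = s / sqrt(n) = 2.1055433 / sqrt(7) = 0.79582056
u_B1 = 0.809 / sqrt(3) = 0.46707637
u_B2 = 0.746 / sqrt(6) = 0.30455322
u_B3 = 0.975 / sqrt(3) = 0.56291651
uc = sqrt(0.79582056^2 + 0.46707637^2 + 0.30455322^2 + 0.56291651^2) = 1.1229953
U = k * uc = 2.58 * 1.1229953
U = 2.8973

2.8973


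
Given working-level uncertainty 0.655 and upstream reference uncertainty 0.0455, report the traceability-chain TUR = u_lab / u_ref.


TUR = u_lab / u_ref
= 0.655 / 0.0455
= 14.3956

14.3956


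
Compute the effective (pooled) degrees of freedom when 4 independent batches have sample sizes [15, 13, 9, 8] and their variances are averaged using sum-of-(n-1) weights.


nu = sum_i (n_i - 1)
nu = ((15 - 1) + (13 - 1) + (9 - 1) + (8 - 1))
nu = 14 + 12 + 8 + 7
nu = 41

41


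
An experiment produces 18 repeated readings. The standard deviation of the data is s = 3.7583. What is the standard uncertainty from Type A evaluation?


u_A = s / sqrt(n)
u_A = 3.7583 / sqrt(18)
u_A = 3.7583 / 4.2426407
u_A = 0.8858

0.8858


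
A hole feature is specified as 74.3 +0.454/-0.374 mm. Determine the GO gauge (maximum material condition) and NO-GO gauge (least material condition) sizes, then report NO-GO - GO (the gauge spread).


GO = nominal - lower_tol (smallest hole = maximum material condition)
GO = 74.3 - 0.374 = 73.926
NO-GO = nominal + upper_tol (largest hole = least material condition)
NO-GO = 74.3 + 0.454 = 74.754
spread = NO-GO - GO = 74.754 - 73.926 = 0.8280

0.8280


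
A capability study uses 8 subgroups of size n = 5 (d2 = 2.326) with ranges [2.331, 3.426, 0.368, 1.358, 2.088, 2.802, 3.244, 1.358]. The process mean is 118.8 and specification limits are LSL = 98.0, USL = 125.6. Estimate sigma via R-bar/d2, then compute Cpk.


R_bar = (2.331 + 3.426 + 0.368 + 1.358 + 2.088 + 2.802 + 3.244 + 1.358) / 8 = 2.121875
sigma = R_bar / d2 = 2.121875 / 2.326 = 0.91224205
Cp = (USL - LSL)/(6*sigma) = (125.6 - 98.0)/(6*0.91224205) = 5.0425
Cpu = (125.6 - 118.8)/(3*0.91224205) = 2.4847
Cpl = (118.8 - 98.0)/(3*0.91224205) = 7.6003
Cpk = min(Cpu, Cpl) = 2.4847

2.4847


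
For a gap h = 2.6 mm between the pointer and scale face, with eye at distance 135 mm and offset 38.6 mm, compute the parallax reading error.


error = h * offset / d
= 2.6 * 38.6 / 135
= 0.7434

0.7434


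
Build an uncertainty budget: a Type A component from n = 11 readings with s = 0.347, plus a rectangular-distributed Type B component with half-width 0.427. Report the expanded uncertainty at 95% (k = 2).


u_A = s / sqrt(n) = 0.347 / sqrt(11) = 0.10462444
u_B = half_width / sqrt(3) = 0.427 / sqrt(3) = 0.24652856
uc = sqrt(u_A^2 + u_B^2) = sqrt(0.10462444^2 + 0.24652856^2) = 0.26781076
U = k * uc = 2 * 0.26781076
U = 0.5356

0.5356


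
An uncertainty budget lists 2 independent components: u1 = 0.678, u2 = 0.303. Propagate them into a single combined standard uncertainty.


uc = sqrt(0.678^2 + 0.303^2)
uc = sqrt(0.551493)
uc = 0.7426

0.7426


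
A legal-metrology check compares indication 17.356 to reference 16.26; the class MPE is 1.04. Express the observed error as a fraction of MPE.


e = indication - reference = 17.356 - 16.26 = 1.0960
|e| = 1.0960
ratio = |e| / MPE = 1.0960 / 1.04
ratio = 1.0538

1.0538


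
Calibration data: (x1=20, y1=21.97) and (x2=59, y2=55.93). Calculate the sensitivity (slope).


slope = (y2 - y1) / (x2 - x1)
= (55.93 - 21.97) / (59 - 20)
= 33.9600 / 39
= 0.8708

0.8708


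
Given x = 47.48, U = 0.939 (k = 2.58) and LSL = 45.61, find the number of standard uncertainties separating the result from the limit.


u = U / k = 0.939 / 2.58 = 0.36395349
margin = |LSL - x| = |45.61 - 47.48| = 1.87
z = margin / u = 1.87 / 0.36395349
z = 5.1380

5.1380


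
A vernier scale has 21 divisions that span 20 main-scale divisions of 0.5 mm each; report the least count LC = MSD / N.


LC = MSD / n_div
= 0.5 / 21
= 0.0238

0.0238


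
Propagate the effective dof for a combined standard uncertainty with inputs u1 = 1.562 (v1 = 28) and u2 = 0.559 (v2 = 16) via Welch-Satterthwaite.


uc = sqrt(u1^2 + u2^2) = sqrt(1.562^2 + 0.559^2) = 1.6590133
v_eff = uc^4 / (u1^4/v1 + u2^4/v2)
= 1.6590133^4 / (1.562^4/28 + 0.559^4/16)
= 7.5752936 / 0.21870416
v_eff = 34.6372

34.6372


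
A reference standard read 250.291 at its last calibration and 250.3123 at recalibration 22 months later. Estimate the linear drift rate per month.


rate = (v2 - v1) / months
= (250.3123 - 250.291) / 22
= 0.0213 / 22
= 9.6818e-04

9.6818e-04


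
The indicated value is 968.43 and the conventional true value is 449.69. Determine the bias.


Systematic error = measured - true
= 968.43 - 449.69
= 518.7400

518.7400


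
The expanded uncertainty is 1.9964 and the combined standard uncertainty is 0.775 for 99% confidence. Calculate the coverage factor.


k = U / uc
k = 1.9964 / 0.775
k = 2.576

2.576


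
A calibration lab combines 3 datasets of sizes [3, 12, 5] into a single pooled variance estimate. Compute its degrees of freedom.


nu = sum_i (n_i - 1)
nu = ((3 - 1) + (12 - 1) + (5 - 1))
nu = 2 + 11 + 4
nu = 17

17


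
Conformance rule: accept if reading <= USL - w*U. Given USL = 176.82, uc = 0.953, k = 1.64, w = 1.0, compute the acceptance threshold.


U = k * uc = 1.64 * 0.953 = 1.56292
guard band g = w * U = 1.0 * 1.56292 = 1.56292
AL = USL - g = 176.82 - 1.56292
AL = 175.2571

175.2571


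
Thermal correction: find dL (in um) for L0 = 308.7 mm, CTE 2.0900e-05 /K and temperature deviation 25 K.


dL = L * alpha * dT
= 308.7 * 2.0900e-05 * 25
= 0.1612957 mm
dL_um = 0.1612957 * 1000 = 161.2957 um

161.2957


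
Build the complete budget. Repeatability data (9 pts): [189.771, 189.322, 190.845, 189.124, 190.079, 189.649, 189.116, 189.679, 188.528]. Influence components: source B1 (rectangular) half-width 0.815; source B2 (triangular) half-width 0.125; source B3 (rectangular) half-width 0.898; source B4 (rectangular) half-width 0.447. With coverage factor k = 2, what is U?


mean = (189.771 + 189.322 + 190.845 + 189.124 + 190.079 + 189.649 + 189.116 + 189.679 + 188.528) / 9 = 189.5681111
s = sqrt(sum((x - mean)^2)/(n-1)) = 0.66101219
u_A = s / sqrt(n) = 0.66101219 / sqrt(9) = 0.2203374
u_B1 = 0.815 / sqrt(3) = 0.47054047
u_B2 = 0.125 / sqrt(6) = 0.051031036
u_B3 = 0.898 / sqrt(3) = 0.51846054
u_B4 = 0.447 / sqrt(3) = 0.25807557
uc = sqrt(0.2203374^2 + 0.47054047^2 + 0.051031036^2 + 0.51846054^2 + 0.25807557^2) = 0.77972136
U = k * uc = 2 * 0.77972136
U = 1.5594

1.5594


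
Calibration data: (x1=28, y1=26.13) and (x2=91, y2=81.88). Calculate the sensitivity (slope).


slope = (y2 - y1) / (x2 - x1)
= (81.88 - 26.13) / (91 - 28)
= 55.7500 / 63
= 0.8849

0.8849


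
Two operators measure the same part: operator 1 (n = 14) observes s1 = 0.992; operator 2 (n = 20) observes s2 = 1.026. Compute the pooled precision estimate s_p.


s_p = sqrt(((n1-1)*s1^2 + (n2-1)*s2^2) / (n1+n2-2))
numerator = (14-1)*0.992^2 + (20-1)*1.026^2 = 12.792832 + 20.000844 = 32.793676
denominator = 14 + 20 - 2 = 32
s_p^2 = 32.793676 / 32 = 1.0248024
s_p = sqrt(1.0248024) = 1.0123

1.0123


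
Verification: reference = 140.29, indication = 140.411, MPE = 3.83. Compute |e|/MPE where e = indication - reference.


e = indication - reference = 140.411 - 140.29 = 0.1210
|e| = 0.1210
ratio = |e| / MPE = 0.1210 / 3.83
ratio = 0.0316

0.0316


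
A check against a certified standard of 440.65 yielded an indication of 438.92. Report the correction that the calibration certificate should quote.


Correction = standard - reading
= 440.65 - 438.92
= 1.7300

1.7300


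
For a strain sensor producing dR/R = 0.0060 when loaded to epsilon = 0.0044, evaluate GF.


GF = (dR/R) / epsilon
= 0.0060 / 0.0044
= 1.3636

1.3636


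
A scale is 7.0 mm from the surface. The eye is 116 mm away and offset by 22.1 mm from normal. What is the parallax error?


error = h * offset / d
= 7.0 * 22.1 / 116
= 1.3336

1.3336


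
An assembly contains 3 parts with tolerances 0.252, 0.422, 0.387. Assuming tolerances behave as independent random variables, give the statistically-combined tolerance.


RSS = sqrt(0.252^2 + 0.422^2 + 0.387^2)
= sqrt(0.391357)
= 0.6256

0.6256


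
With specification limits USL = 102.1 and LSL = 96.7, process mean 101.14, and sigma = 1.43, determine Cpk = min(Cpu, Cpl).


Cpu = (USL - mean) / (3*sigma) = (102.1 - 101.14) / (3*1.43) = 0.2238
Cpl = (mean - LSL) / (3*sigma) = (101.14 - 96.7) / (3*1.43) = 1.0350
Cpk = min(Cpu, Cpl) = 0.2238

0.2238


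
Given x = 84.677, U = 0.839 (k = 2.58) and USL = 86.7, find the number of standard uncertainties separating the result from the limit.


u = U / k = 0.839 / 2.58 = 0.3251938
margin = |USL - x| = |86.7 - 84.677| = 2.023
z = margin / u = 2.023 / 0.3251938
z = 6.2209

6.2209


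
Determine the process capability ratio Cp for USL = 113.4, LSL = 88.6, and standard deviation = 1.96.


Cp = (USL - LSL) / (6 * sigma)
= (113.4 - 88.6) / (6 * 1.96)
= 24.8000 / 11.7600
= 2.1088

2.1088


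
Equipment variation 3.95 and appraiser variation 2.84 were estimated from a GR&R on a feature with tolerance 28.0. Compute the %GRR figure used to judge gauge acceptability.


GRR = sqrt(EV^2 + AV^2) = sqrt(3.95^2 + 2.84^2) = 4.8649872
%GRR = GRR / tol * 100 = 4.8649872 / 28.0 * 100
%GRR = 17.3750

17.3750


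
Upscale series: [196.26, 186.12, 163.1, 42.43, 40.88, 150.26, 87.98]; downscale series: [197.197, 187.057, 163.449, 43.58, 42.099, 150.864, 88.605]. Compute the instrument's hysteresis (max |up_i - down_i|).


|196.26 - 197.197| = 0.9370
|186.12 - 187.057| = 0.9370
|163.1 - 163.449| = 0.3490
|42.43 - 43.58| = 1.1500
|40.88 - 42.099| = 1.2190
|150.26 - 150.864| = 0.6040
|87.98 - 88.605| = 0.6250
hysteresis = max(diffs) = 1.2190

1.2190


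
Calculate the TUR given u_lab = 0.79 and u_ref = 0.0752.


TUR = u_lab / u_ref
= 0.79 / 0.0752
= 10.5053

10.5053


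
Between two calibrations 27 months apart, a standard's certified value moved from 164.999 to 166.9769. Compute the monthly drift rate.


rate = (v2 - v1) / months
= (166.9769 - 164.999) / 27
= 1.9779 / 27
= 0.0733

0.0733


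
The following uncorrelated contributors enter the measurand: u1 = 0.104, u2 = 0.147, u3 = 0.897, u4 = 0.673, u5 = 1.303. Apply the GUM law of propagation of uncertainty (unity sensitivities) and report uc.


uc = sqrt(0.104^2 + 0.147^2 + 0.897^2 + 0.673^2 + 1.303^2)
uc = sqrt(2.987772)
uc = 1.7285

1.7285


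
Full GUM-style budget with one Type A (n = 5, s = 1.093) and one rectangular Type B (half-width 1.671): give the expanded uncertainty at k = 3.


u_A = s / sqrt(n) = 1.093 / sqrt(5) = 0.48880446
u_B = half_width / sqrt(3) = 1.671 / sqrt(3) = 0.9647523
uc = sqrt(u_A^2 + u_B^2) = sqrt(0.48880446^2 + 0.9647523^2) = 1.081516
U = k * uc = 3 * 1.081516
U = 3.2445

3.2445


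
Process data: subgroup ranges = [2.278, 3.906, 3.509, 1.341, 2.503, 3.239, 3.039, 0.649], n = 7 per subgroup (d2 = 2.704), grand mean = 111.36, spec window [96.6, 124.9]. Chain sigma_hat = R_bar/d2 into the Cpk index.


R_bar = (2.278 + 3.906 + 3.509 + 1.341 + 2.503 + 3.239 + 3.039 + 0.649) / 8 = 2.558
sigma = R_bar / d2 = 2.558 / 2.704 = 0.94600592
Cp = (USL - LSL)/(6*sigma) = (124.9 - 96.6)/(6*0.94600592) = 4.9859
Cpu = (124.9 - 111.36)/(3*0.94600592) = 4.7709
Cpl = (111.36 - 96.6)/(3*0.94600592) = 5.2008
Cpk = min(Cpu, Cpl) = 4.7709

4.7709


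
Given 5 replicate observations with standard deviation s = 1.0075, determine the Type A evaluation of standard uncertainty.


u_A = s / sqrt(n)
u_A = 1.0075 / sqrt(5)
u_A = 1.0075 / 2.236068
u_A = 0.4506

0.4506


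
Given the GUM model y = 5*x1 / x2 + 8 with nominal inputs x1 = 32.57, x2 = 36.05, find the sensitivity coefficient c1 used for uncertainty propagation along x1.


y = 5*x1 / x2 + 8
dy/dx1 = 5/x2
Evaluate at x2 = 36.05: c1 = 5 / 36.05
c1 = 0.1387

0.1387


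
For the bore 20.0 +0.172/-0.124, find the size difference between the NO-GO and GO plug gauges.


GO = nominal - lower_tol (smallest hole = maximum material condition)
GO = 20.0 - 0.124 = 19.876
NO-GO = nominal + upper_tol (largest hole = least material condition)
NO-GO = 20.0 + 0.172 = 20.172
spread = NO-GO - GO = 20.172 - 19.876 = 0.2960

0.2960


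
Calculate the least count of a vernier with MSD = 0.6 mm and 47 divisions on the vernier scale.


LC = MSD / n_div
= 0.6 / 47
= 0.0128

0.0128


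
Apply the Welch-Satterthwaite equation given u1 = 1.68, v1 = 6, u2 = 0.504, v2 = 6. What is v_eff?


uc = sqrt(u1^2 + u2^2) = sqrt(1.68^2 + 0.504^2) = 1.7539715
v_eff = uc^4 / (u1^4/v1 + u2^4/v2)
= 1.7539715^4 / (1.68^4/6 + 0.504^4/6)
= 9.4643355 / 1.338411
v_eff = 7.0713

7.0713


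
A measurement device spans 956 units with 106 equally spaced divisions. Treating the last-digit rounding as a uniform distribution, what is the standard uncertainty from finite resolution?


resolution = range / divisions
resolution = 956 / 106 = 9.0188679
u_res = resolution / (2*sqrt(3))
u_res = 9.0188679 / 3.4641016
u_res = 2.6035

2.6035


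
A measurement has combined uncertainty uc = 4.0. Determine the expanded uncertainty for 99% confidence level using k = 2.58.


U = k * uc
U = 2.58 * 4.0
U = 10.3200

10.3200


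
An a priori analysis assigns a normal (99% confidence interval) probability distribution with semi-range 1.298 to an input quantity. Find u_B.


u_B = half_width / 2.576
u_B = 1.298 / 2.576
u_B = 0.5039

0.5039


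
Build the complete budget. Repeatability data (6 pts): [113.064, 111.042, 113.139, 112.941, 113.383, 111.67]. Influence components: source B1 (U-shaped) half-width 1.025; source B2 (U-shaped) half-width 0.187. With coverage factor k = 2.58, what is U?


mean = (113.064 + 111.042 + 113.139 + 112.941 + 113.383 + 111.67) / 6 = 112.5398333
s = sqrt(sum((x - mean)^2)/(n-1)) = 0.94928719
u_A = s / sqrt(n) = 0.94928719 / sqrt(6) = 0.38754487
u_B1 = 1.025 / sqrt(2) = 0.72478445
u_B2 = 0.187 / sqrt(2) = 0.13222897
uc = sqrt(0.38754487^2 + 0.72478445^2 + 0.13222897^2) = 0.83245902
U = k * uc = 2.58 * 0.83245902
U = 2.1477

2.1477


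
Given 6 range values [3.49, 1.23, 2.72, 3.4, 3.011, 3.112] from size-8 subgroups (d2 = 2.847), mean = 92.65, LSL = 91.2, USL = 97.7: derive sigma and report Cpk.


R_bar = (3.49 + 1.23 + 2.72 + 3.4 + 3.011 + 3.112) / 6 = 2.8271667
sigma = R_bar / d2 = 2.8271667 / 2.847 = 0.99303361
Cp = (USL - LSL)/(6*sigma) = (97.7 - 91.2)/(6*0.99303361) = 1.0909
Cpu = (97.7 - 92.65)/(3*0.99303361) = 1.6951
Cpl = (92.65 - 91.2)/(3*0.99303361) = 0.4867
Cpk = min(Cpu, Cpl) = 0.4867

0.4867


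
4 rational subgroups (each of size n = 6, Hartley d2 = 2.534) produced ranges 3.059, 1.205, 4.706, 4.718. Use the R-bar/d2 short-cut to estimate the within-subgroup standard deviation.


R_bar = (3.059 + 1.205 + 4.706 + 4.718) / 4
R_bar = 13.688 / 4 = 3.422
sigma_hat = R_bar / d2 = 3.422 / 2.534 = 1.3504

1.3504


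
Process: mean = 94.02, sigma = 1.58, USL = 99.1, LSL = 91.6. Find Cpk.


Cpu = (USL - mean) / (3*sigma) = (99.1 - 94.02) / (3*1.58) = 1.0717
Cpl = (mean - LSL) / (3*sigma) = (94.02 - 91.6) / (3*1.58) = 0.5105
Cpk = min(Cpu, Cpl) = 0.5105

0.5105


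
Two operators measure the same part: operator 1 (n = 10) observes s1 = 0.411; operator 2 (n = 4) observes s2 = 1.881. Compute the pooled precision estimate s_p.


s_p = sqrt(((n1-1)*s1^2 + (n2-1)*s2^2) / (n1+n2-2))
numerator = (10-1)*0.411^2 + (4-1)*1.881^2 = 1.520289 + 10.614483 = 12.134772
denominator = 10 + 4 - 2 = 12
s_p^2 = 12.134772 / 12 = 1.011231
s_p = sqrt(1.011231) = 1.0056

1.0056


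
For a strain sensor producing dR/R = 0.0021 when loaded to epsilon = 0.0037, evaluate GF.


GF = (dR/R) / epsilon
= 0.0021 / 0.0037
= 0.5676

0.5676


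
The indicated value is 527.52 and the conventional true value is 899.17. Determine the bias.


Systematic error = measured - true
= 527.52 - 899.17
= -371.6500

-371.6500


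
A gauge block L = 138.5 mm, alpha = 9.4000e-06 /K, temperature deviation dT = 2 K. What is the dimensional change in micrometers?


dL = L * alpha * dT
= 138.5 * 9.4000e-06 * 2
= 0.0026038 mm
dL_um = 0.0026038 * 1000 = 2.6038 um

2.6038


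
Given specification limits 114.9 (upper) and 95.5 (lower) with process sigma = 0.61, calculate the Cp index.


Cp = (USL - LSL) / (6 * sigma)
= (114.9 - 95.5) / (6 * 0.61)
= 19.4000 / 3.6600
= 5.3005

5.3005


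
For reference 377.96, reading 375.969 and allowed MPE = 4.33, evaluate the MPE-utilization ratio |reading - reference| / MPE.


e = indication - reference = 375.969 - 377.96 = -1.9910
|e| = 1.9910
ratio = |e| / MPE = 1.9910 / 4.33
ratio = 0.4598

0.4598


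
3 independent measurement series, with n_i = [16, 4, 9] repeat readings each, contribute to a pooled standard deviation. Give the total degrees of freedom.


nu = sum_i (n_i - 1)
nu = ((16 - 1) + (4 - 1) + (9 - 1))
nu = 15 + 3 + 8
nu = 26

26


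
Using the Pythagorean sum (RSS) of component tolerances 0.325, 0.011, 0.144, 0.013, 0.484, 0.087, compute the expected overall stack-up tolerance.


RSS = sqrt(0.325^2 + 0.011^2 + 0.144^2 + 0.013^2 + 0.484^2 + 0.087^2)
= sqrt(0.368476)
= 0.6070

0.6070


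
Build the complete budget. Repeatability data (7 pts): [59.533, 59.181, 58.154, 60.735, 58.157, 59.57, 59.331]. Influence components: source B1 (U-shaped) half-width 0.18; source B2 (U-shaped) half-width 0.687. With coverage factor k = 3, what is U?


mean = (59.533 + 59.181 + 58.154 + 60.735 + 58.157 + 59.57 + 59.331) / 7 = 59.23728571
s = sqrt(sum((x - mean)^2)/(n-1)) = 0.8938465
u_A = s / sqrt(n) = 0.8938465 / sqrt(7) = 0.33784222
u_B1 = 0.18 / sqrt(2) = 0.12727922
u_B2 = 0.687 / sqrt(2) = 0.48578236
uc = sqrt(0.33784222^2 + 0.12727922^2 + 0.48578236^2) = 0.60524529
U = k * uc = 3 * 0.60524529
U = 1.8157

1.8157


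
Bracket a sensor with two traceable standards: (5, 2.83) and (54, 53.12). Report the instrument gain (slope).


slope = (y2 - y1) / (x2 - x1)
= (53.12 - 2.83) / (54 - 5)
= 50.2900 / 49
= 1.0263

1.0263


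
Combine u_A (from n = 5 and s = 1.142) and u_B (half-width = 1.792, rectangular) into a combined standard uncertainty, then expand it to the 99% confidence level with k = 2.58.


u_A = s / sqrt(n) = 1.142 / sqrt(5) = 0.51071793
u_B = half_width / sqrt(3) = 1.792 / sqrt(3) = 1.0346117
uc = sqrt(u_A^2 + u_B^2) = sqrt(0.51071793^2 + 1.0346117^2) = 1.1537999
U = k * uc = 2.58 * 1.1537999
U = 2.9768

2.9768


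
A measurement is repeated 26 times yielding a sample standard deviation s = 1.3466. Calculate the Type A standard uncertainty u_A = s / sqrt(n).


u_A = s / sqrt(n)
u_A = 1.3466 / sqrt(26)
u_A = 1.3466 / 5.0990195
u_A = 0.2641

0.2641


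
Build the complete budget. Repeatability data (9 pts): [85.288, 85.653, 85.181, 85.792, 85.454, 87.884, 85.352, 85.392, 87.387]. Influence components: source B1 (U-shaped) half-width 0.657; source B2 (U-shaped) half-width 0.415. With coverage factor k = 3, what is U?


mean = (85.288 + 85.653 + 85.181 + 85.792 + 85.454 + 87.884 + 85.352 + 85.392 + 87.387) / 9 = 85.93144444
s = sqrt(sum((x - mean)^2)/(n-1)) = 0.99121064
u_A = s / sqrt(n) = 0.99121064 / sqrt(9) = 0.33040355
u_B1 = 0.657 / sqrt(2) = 0.46456916
u_B2 = 0.415 / sqrt(2) = 0.29344931
uc = sqrt(0.33040355^2 + 0.46456916^2 + 0.29344931^2) = 0.64117354
U = k * uc = 3 * 0.64117354
U = 1.9235

1.9235


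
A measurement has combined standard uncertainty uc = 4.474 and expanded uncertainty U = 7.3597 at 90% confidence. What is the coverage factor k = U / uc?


k = U / uc
k = 7.3597 / 4.474
k = 1.645

1.645


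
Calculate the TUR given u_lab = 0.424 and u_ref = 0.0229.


TUR = u_lab / u_ref
= 0.424 / 0.0229
= 18.5153

18.5153


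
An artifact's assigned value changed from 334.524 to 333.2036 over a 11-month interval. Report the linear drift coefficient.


rate = (v2 - v1) / months
= (333.2036 - 334.524) / 11
= -1.3204 / 11
= -0.1200

-0.1200


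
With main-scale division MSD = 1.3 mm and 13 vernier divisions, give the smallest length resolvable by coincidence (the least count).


LC = MSD / n_div
= 1.3 / 13
= 0.1000

0.1000


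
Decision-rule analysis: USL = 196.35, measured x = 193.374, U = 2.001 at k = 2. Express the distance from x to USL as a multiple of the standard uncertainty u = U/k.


u = U / k = 2.001 / 2 = 1.0005
margin = |USL - x| = |196.35 - 193.374| = 2.976
z = margin / u = 2.976 / 1.0005
z = 2.9745

2.9745


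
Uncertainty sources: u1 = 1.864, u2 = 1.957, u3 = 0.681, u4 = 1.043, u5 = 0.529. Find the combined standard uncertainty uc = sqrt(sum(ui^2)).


uc = sqrt(1.864^2 + 1.957^2 + 0.681^2 + 1.043^2 + 0.529^2)
uc = sqrt(9.135796)
uc = 3.0225

3.0225


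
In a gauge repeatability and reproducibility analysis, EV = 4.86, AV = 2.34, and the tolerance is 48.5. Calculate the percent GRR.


GRR = sqrt(EV^2 + AV^2) = sqrt(4.86^2 + 2.34^2) = 5.3939967
%GRR = GRR / tol * 100 = 5.3939967 / 48.5 * 100
%GRR = 11.1216

11.1216


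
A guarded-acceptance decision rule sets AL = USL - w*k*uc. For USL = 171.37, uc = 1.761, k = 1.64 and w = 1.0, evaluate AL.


U = k * uc = 1.64 * 1.761 = 2.88804
guard band g = w * U = 1.0 * 2.88804 = 2.88804
AL = USL - g = 171.37 - 2.88804
AL = 168.4820

168.4820


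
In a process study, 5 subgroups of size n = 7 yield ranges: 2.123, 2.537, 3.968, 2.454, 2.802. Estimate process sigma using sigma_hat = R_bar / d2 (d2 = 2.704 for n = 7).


R_bar = (2.123 + 2.537 + 3.968 + 2.454 + 2.802) / 5
R_bar = 13.884 / 5 = 2.7768
sigma_hat = R_bar / d2 = 2.7768 / 2.704 = 1.0269

1.0269


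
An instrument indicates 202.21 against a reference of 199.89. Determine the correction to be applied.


Correction = standard - reading
= 199.89 - 202.21
= -2.3200

-2.3200


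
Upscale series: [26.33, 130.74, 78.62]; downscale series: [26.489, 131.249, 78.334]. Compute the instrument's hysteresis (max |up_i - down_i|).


|26.33 - 26.489| = 0.1590
|130.74 - 131.249| = 0.5090
|78.62 - 78.334| = 0.2860
hysteresis = max(diffs) = 0.5090

0.5090


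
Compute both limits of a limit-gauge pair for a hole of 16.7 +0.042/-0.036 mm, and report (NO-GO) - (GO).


GO = nominal - lower_tol (smallest hole = maximum material condition)
GO = 16.7 - 0.036 = 16.664
NO-GO = nominal + upper_tol (largest hole = least material condition)
NO-GO = 16.7 + 0.042 = 16.742
spread = NO-GO - GO = 16.742 - 16.664 = 0.0780

0.0780


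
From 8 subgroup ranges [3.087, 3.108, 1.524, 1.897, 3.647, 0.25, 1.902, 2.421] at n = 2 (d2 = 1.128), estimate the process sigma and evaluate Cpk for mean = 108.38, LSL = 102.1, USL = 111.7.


R_bar = (3.087 + 3.108 + 1.524 + 1.897 + 3.647 + 0.25 + 1.902 + 2.421) / 8 = 2.2295
sigma = R_bar / d2 = 2.2295 / 1.128 = 1.9765071
Cp = (USL - LSL)/(6*sigma) = (111.7 - 102.1)/(6*1.9765071) = 0.8095
Cpu = (111.7 - 108.38)/(3*1.9765071) = 0.5599
Cpl = (108.38 - 102.1)/(3*1.9765071) = 1.0591
Cpk = min(Cpu, Cpl) = 0.5599

0.5599


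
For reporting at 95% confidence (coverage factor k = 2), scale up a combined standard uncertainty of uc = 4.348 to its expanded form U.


U = k * uc
U = 2 * 4.348
U = 8.6960

8.6960


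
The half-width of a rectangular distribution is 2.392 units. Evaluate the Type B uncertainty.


u_B = half_width / sqrt(3)
u_B = 2.392 / 1.7320508
u_B = 1.3810

1.3810


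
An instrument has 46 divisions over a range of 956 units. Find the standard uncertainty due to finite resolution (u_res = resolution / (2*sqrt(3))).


resolution = range / divisions
resolution = 956 / 46 = 20.782609
u_res = resolution / (2*sqrt(3))
u_res = 20.782609 / 3.4641016
u_res = 5.9994

5.9994


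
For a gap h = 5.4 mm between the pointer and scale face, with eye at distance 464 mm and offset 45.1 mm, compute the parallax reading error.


error = h * offset / d
= 5.4 * 45.1 / 464
= 0.5249

0.5249


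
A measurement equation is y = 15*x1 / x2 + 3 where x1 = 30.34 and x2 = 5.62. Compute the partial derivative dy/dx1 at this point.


y = 15*x1 / x2 + 3
dy/dx1 = 15/x2
Evaluate at x2 = 5.62: c1 = 15 / 5.62
c1 = 2.6690

2.6690


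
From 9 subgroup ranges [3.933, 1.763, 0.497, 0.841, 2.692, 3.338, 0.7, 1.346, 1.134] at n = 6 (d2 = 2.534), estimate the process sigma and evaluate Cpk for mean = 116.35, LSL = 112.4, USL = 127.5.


R_bar = (3.933 + 1.763 + 0.497 + 0.841 + 2.692 + 3.338 + 0.7 + 1.346 + 1.134) / 9 = 1.8048889
sigma = R_bar / d2 = 1.8048889 / 2.534 = 0.71226871
Cp = (USL - LSL)/(6*sigma) = (127.5 - 112.4)/(6*0.71226871) = 3.5333
Cpu = (127.5 - 116.35)/(3*0.71226871) = 5.2181
Cpl = (116.35 - 112.4)/(3*0.71226871) = 1.8486
Cpk = min(Cpu, Cpl) = 1.8486

1.8486


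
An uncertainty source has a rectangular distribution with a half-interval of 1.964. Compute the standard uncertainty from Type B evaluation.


u_B = half_width / sqrt(3)
u_B = 1.964 / 1.7320508
u_B = 1.1339

1.1339


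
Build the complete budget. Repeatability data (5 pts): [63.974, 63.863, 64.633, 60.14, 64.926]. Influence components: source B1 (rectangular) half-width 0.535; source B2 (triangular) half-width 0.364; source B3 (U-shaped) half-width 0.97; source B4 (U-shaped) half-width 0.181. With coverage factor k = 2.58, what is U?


mean = (63.974 + 63.863 + 64.633 + 60.14 + 64.926) / 5 = 63.5072
s = sqrt(sum((x - mean)^2)/(n-1)) = 1.9340987
u_A = s / sqrt(n) = 1.9340987 / sqrt(5) = 0.86495523
u_B1 = 0.535 / sqrt(3) = 0.30888239
u_B2 = 0.364 / sqrt(6) = 0.14860238
u_B3 = 0.97 / sqrt(2) = 0.68589358
u_B4 = 0.181 / sqrt(2) = 0.12798633
uc = sqrt(0.86495523^2 + 0.30888239^2 + 0.14860238^2 + 0.68589358^2 + 0.12798633^2) = 1.162957
U = k * uc = 2.58 * 1.162957
U = 3.0004

3.0004


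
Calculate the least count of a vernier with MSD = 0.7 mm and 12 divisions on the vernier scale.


LC = MSD / n_div
= 0.7 / 12
= 0.0583

0.0583


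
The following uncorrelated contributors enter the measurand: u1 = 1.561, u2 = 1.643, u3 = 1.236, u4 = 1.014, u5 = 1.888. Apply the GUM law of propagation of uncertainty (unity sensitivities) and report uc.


uc = sqrt(1.561^2 + 1.643^2 + 1.236^2 + 1.014^2 + 1.888^2)
uc = sqrt(11.256606)
uc = 3.3551

3.3551


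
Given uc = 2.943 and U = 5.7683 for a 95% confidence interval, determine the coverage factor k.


k = U / uc
k = 5.7683 / 2.943
k = 1.96

1.96


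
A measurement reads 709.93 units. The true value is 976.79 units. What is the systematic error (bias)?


Systematic error = measured - true
= 709.93 - 976.79
= -266.8600

-266.8600


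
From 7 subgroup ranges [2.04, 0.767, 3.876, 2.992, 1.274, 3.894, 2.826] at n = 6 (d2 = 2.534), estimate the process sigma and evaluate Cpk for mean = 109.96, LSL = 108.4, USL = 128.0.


R_bar = (2.04 + 0.767 + 3.876 + 2.992 + 1.274 + 3.894 + 2.826) / 7 = 2.5241429
sigma = R_bar / d2 = 2.5241429 / 2.534 = 0.99611006
Cp = (USL - LSL)/(6*sigma) = (128.0 - 108.4)/(6*0.99611006) = 3.2794
Cpu = (128.0 - 109.96)/(3*0.99611006) = 6.0368
Cpl = (109.96 - 108.4)/(3*0.99611006) = 0.5220
Cpk = min(Cpu, Cpl) = 0.5220

0.5220


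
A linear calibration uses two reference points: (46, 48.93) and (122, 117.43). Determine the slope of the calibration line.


slope = (y2 - y1) / (x2 - x1)
= (117.43 - 48.93) / (122 - 46)
= 68.5000 / 76
= 0.9013

0.9013


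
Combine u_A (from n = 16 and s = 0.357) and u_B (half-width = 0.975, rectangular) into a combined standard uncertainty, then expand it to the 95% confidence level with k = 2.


u_A = s / sqrt(n) = 0.357 / sqrt(16) = 0.08925
u_B = half_width / sqrt(3) = 0.975 / sqrt(3) = 0.56291651
uc = sqrt(u_A^2 + u_B^2) = sqrt(0.08925^2 + 0.56291651^2) = 0.56994786
U = k * uc = 2 * 0.56994786
U = 1.1399

1.1399


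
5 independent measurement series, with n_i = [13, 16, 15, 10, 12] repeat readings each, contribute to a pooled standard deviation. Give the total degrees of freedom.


nu = sum_i (n_i - 1)
nu = ((13 - 1) + (16 - 1) + (15 - 1) + (10 - 1) + (12 - 1))
nu = 12 + 15 + 14 + 9 + 11
nu = 61

61


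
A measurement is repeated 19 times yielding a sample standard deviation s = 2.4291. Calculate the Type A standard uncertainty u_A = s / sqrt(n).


u_A = s / sqrt(n)
u_A = 2.4291 / sqrt(19)
u_A = 2.4291 / 4.3588989
u_A = 0.5573

0.5573


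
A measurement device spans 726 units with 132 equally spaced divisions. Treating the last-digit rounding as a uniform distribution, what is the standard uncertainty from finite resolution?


resolution = range / divisions
resolution = 726 / 132 = 5.5
u_res = resolution / (2*sqrt(3))
u_res = 5.5 / 3.4641016
u_res = 1.5877

1.5877


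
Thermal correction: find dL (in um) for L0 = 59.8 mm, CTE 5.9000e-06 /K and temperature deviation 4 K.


dL = L * alpha * dT
= 59.8 * 5.9000e-06 * 4
= 0.0014113 mm
dL_um = 0.0014113 * 1000 = 1.4113 um

1.4113


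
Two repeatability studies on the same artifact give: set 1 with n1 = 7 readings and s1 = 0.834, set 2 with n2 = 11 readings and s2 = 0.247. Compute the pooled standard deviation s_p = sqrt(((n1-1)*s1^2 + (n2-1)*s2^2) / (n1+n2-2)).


s_p = sqrt(((n1-1)*s1^2 + (n2-1)*s2^2) / (n1+n2-2))
numerator = (7-1)*0.834^2 + (11-1)*0.247^2 = 4.173336 + 0.61009 = 4.783426
denominator = 7 + 11 - 2 = 16
s_p^2 = 4.783426 / 16 = 0.29896413
s_p = sqrt(0.29896413) = 0.5468

0.5468


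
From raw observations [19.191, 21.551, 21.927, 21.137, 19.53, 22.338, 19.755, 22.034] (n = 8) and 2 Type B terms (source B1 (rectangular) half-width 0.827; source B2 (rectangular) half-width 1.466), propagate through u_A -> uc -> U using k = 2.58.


mean = (19.191 + 21.551 + 21.927 + 21.137 + 19.53 + 22.338 + 19.755 + 22.034) / 8 = 20.932875
s = sqrt(sum((x - mean)^2)/(n-1)) = 1.2529086
u_A = s / sqrt(n) = 1.2529086 / sqrt(8) = 0.44297008
u_B1 = 0.827 / sqrt(3) = 0.47746867
u_B2 = 1.466 / sqrt(3) = 0.84639549
uc = sqrt(0.44297008^2 + 0.47746867^2 + 0.84639549^2) = 1.0679813
U = k * uc = 2.58 * 1.0679813
U = 2.7554

2.7554


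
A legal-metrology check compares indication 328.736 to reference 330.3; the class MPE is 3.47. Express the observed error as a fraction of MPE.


e = indication - reference = 328.736 - 330.3 = -1.5640
|e| = 1.5640
ratio = |e| / MPE = 1.5640 / 3.47
ratio = 0.4507

0.4507


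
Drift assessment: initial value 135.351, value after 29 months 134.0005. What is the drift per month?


rate = (v2 - v1) / months
= (134.0005 - 135.351) / 29
= -1.3505 / 29
= -0.0466

-0.0466


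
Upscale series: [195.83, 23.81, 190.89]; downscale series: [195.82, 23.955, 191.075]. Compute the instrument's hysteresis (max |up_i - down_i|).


|195.83 - 195.82| = 0.0100
|23.81 - 23.955| = 0.1450
|190.89 - 191.075| = 0.1850
hysteresis = max(diffs) = 0.1850

0.1850


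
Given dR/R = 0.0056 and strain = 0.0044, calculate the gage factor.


GF = (dR/R) / epsilon
= 0.0056 / 0.0044
= 1.2727

1.2727


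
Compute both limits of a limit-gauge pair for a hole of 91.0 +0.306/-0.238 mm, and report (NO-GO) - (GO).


GO = nominal - lower_tol (smallest hole = maximum material condition)
GO = 91.0 - 0.238 = 90.762
NO-GO = nominal + upper_tol (largest hole = least material condition)
NO-GO = 91.0 + 0.306 = 91.306
spread = NO-GO - GO = 91.306 - 90.762 = 0.5440

0.5440


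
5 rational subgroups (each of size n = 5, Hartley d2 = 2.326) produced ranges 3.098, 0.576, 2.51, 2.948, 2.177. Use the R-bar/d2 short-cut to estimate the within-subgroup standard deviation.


R_bar = (3.098 + 0.576 + 2.51 + 2.948 + 2.177) / 5
R_bar = 11.309 / 5 = 2.2618
sigma_hat = R_bar / d2 = 2.2618 / 2.326 = 0.9724

0.9724


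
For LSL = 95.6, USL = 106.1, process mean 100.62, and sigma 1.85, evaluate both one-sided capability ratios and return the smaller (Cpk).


Cpu = (USL - mean) / (3*sigma) = (106.1 - 100.62) / (3*1.85) = 0.9874
Cpl = (mean - LSL) / (3*sigma) = (100.62 - 95.6) / (3*1.85) = 0.9045
Cpk = min(Cpu, Cpl) = 0.9045

0.9045
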